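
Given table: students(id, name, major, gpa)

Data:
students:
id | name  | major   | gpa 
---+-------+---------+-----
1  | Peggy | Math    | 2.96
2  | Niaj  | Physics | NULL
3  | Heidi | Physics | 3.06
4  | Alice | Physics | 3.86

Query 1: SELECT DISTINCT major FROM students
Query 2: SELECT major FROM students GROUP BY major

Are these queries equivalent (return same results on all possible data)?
Yes, equivalent

Both queries return: [('Math',), ('Physics',)]

Reason: Both get unique majors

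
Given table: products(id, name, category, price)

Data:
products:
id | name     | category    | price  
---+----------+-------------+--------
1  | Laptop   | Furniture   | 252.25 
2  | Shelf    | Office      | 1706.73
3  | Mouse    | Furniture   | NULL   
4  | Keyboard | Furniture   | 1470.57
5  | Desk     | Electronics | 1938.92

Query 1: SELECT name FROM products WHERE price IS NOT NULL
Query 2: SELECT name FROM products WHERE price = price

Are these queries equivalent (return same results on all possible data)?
Yes, equivalent

Both queries return: [('Desk',), ('Keyboard',), ('Laptop',), ('Shelf',)]

Reason: IS NOT NULL vs self-equality (both exclude NULLs)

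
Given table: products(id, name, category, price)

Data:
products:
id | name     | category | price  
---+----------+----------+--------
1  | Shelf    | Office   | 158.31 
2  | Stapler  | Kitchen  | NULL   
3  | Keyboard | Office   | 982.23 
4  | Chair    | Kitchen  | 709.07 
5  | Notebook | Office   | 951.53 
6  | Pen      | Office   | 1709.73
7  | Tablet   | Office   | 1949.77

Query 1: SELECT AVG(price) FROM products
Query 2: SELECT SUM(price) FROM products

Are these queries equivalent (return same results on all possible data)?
No, not equivalent

Query 1 returns: [(1076.7733333333333,)]
Query 2 returns: [(6460.64,)]

Reason: AVG vs SUM give different aggregate values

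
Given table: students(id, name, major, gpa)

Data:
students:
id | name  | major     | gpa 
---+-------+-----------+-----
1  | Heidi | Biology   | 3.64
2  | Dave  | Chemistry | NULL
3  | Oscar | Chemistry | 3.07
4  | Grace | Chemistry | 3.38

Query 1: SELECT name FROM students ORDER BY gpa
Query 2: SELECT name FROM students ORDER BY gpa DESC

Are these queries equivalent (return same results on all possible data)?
No, not equivalent

Query 1 returns: [('Dave',), ('Oscar',), ('Grace',), ('Heidi',)]
Query 2 returns: [('Heidi',), ('Grace',), ('Oscar',), ('Dave',)]

Reason: ASC vs DESC gives opposite ordering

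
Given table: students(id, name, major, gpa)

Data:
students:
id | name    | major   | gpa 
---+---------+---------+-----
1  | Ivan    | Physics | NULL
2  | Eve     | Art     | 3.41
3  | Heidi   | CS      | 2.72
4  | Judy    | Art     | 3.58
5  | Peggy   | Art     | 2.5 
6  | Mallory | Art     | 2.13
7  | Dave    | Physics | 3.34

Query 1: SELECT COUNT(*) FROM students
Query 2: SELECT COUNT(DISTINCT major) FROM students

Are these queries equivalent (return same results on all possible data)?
No, not equivalent

Query 1 returns: [(7,)]
Query 2 returns: [(3,)]

Reason: COUNT(*) counts rows, COUNT(DISTINCT major) counts unique majors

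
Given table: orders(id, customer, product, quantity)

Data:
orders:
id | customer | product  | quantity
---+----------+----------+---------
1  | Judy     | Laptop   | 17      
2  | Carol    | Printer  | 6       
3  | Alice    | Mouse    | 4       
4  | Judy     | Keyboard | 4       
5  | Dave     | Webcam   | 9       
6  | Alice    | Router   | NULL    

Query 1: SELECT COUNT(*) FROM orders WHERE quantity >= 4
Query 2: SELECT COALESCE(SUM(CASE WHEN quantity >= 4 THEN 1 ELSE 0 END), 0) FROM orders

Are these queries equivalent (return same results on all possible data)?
Yes, equivalent

Both queries return: [(5,)]

Reason: COUNT with WHERE vs conditional SUM (COALESCE handles empty-table NULL)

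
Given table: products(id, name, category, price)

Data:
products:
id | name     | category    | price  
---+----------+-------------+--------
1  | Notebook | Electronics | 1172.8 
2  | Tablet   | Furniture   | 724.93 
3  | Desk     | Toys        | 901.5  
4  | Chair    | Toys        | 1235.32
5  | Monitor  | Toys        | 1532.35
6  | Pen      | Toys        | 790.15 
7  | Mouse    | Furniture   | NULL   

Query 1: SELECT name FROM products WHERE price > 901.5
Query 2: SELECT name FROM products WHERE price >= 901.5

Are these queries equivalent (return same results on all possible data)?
No, not equivalent

Query 1 returns: [('Notebook',), ('Chair',), ('Monitor',)]
Query 2 returns: [('Notebook',), ('Desk',), ('Chair',), ('Monitor',)]

Reason: > vs >= gives different results when price = 901.5 exists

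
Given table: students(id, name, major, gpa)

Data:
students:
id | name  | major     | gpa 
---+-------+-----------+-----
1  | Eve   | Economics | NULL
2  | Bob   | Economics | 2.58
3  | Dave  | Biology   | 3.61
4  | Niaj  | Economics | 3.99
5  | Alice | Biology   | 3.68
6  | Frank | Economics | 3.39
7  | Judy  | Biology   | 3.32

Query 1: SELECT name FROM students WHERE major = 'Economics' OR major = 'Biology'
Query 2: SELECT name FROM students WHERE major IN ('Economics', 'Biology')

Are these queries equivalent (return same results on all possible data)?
Yes, equivalent

Both queries return: [('Alice',), ('Bob',), ('Dave',), ('Eve',), ('Frank',), ('Judy',), ('Niaj',)]

Reason: OR vs IN are equivalent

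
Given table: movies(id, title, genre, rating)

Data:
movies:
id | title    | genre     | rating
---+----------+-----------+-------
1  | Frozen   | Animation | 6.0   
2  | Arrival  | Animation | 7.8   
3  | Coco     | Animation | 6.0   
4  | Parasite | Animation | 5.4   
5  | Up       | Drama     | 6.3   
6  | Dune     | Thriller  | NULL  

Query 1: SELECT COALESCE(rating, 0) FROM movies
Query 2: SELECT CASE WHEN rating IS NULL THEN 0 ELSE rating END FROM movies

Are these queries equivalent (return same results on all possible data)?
Yes, equivalent

Both queries return: [(0,), (5.4,), (6.0,), (6.0,), (6.3,), (7.8,)]

Reason: COALESCE vs CASE for NULL handling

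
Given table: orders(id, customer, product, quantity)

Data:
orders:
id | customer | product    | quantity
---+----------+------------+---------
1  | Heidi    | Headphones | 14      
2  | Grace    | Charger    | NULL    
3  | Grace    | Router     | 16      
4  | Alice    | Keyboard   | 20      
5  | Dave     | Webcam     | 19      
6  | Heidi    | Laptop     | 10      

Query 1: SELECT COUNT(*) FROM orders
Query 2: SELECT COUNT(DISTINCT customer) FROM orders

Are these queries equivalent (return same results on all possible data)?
No, not equivalent

Query 1 returns: [(6,)]
Query 2 returns: [(4,)]

Reason: COUNT(*) counts rows, COUNT(DISTINCT customer) counts unique customers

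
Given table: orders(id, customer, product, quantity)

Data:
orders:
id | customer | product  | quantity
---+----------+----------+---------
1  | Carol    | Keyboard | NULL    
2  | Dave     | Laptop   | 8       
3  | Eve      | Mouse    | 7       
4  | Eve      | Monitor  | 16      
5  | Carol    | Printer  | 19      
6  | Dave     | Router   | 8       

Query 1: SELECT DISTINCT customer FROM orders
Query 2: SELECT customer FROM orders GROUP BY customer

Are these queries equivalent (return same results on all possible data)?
Yes, equivalent

Both queries return: [('Carol',), ('Dave',), ('Eve',)]

Reason: Both get unique customers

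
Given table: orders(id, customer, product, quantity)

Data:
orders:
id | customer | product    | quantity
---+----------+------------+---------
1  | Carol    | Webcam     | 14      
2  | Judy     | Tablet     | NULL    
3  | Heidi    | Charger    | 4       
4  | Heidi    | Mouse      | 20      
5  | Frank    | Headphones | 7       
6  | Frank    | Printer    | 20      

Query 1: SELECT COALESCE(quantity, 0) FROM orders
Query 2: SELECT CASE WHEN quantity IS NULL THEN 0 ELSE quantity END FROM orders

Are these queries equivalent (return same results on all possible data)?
Yes, equivalent

Both queries return: [(0,), (4,), (7,), (14,), (20,), (20,)]

Reason: COALESCE vs CASE for NULL handling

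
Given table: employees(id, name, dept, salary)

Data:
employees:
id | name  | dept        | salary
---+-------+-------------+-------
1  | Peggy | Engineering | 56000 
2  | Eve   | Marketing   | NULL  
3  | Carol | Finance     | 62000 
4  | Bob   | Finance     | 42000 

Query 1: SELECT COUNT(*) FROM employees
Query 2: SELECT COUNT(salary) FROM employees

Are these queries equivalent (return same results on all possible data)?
No, not equivalent

Query 1 returns: [(4,)]
Query 2 returns: [(3,)]

Reason: COUNT(*) includes NULLs, COUNT(column) excludes them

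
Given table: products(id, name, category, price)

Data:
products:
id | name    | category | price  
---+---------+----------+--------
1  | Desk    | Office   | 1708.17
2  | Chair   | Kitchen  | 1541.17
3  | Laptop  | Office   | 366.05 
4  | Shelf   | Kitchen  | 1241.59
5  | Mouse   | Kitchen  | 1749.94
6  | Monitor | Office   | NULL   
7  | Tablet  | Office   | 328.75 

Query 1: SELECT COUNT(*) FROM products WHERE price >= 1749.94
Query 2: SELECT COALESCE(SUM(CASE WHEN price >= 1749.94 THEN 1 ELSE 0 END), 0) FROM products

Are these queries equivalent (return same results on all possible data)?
Yes, equivalent

Both queries return: [(1,)]

Reason: COUNT with WHERE vs conditional SUM (COALESCE handles empty-table NULL)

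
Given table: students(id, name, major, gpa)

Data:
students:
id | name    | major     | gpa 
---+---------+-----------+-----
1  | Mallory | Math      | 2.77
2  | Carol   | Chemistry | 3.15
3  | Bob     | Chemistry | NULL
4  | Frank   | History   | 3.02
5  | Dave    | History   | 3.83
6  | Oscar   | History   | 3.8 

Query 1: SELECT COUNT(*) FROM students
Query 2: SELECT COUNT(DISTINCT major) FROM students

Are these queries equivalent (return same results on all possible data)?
No, not equivalent

Query 1 returns: [(6,)]
Query 2 returns: [(3,)]

Reason: COUNT(*) counts rows, COUNT(DISTINCT major) counts unique majors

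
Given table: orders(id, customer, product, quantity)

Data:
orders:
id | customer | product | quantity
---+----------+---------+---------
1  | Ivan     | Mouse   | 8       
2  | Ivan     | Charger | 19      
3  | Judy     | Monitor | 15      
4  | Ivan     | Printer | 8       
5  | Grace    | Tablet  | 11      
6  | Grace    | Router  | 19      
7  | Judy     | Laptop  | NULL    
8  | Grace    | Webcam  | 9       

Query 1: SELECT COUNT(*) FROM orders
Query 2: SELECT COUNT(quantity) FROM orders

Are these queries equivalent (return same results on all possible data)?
No, not equivalent

Query 1 returns: [(8,)]
Query 2 returns: [(7,)]

Reason: COUNT(*) includes NULLs, COUNT(column) excludes them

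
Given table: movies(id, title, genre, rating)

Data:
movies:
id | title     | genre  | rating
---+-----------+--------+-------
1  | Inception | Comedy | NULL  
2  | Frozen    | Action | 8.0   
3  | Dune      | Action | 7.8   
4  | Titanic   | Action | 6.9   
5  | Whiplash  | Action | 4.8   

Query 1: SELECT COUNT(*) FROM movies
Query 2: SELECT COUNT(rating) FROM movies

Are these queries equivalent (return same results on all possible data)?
No, not equivalent

Query 1 returns: [(5,)]
Query 2 returns: [(4,)]

Reason: COUNT(*) includes NULLs, COUNT(column) excludes them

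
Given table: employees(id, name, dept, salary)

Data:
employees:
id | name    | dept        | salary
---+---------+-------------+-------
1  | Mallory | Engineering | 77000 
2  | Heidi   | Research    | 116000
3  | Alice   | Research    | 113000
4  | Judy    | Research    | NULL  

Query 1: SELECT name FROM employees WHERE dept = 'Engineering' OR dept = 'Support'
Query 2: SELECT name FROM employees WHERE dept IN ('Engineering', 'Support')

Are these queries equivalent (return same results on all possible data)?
Yes, equivalent

Both queries return: [('Mallory',)]

Reason: OR vs IN are equivalent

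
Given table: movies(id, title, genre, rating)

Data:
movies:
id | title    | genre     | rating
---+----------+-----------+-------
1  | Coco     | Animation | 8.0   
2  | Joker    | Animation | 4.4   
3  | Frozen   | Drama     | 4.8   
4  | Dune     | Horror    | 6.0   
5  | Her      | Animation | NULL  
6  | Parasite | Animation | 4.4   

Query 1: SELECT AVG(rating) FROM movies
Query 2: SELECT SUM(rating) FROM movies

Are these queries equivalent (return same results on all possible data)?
No, not equivalent

Query 1 returns: [(5.5200000000000005,)]
Query 2 returns: [(27.6,)]

Reason: AVG vs SUM give different aggregate values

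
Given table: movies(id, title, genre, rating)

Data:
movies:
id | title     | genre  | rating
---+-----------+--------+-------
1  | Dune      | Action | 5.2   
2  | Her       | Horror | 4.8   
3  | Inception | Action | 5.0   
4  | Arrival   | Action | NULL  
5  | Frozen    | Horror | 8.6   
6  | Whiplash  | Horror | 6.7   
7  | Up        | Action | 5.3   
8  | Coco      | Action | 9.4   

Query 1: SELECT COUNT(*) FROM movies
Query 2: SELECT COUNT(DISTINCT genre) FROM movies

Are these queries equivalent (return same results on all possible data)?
No, not equivalent

Query 1 returns: [(8,)]
Query 2 returns: [(2,)]

Reason: COUNT(*) counts rows, COUNT(DISTINCT genre) counts unique genres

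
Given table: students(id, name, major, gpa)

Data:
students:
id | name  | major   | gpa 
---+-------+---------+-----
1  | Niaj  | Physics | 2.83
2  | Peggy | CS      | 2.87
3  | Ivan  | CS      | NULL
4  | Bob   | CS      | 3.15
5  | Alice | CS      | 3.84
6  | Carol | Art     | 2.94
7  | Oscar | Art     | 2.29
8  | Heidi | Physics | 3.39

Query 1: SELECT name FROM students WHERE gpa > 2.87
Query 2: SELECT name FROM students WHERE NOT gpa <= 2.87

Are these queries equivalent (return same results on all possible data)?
Yes, equivalent

Both queries return: [('Alice',), ('Bob',), ('Carol',), ('Heidi',)]

Reason: Both filter gpa > 2.87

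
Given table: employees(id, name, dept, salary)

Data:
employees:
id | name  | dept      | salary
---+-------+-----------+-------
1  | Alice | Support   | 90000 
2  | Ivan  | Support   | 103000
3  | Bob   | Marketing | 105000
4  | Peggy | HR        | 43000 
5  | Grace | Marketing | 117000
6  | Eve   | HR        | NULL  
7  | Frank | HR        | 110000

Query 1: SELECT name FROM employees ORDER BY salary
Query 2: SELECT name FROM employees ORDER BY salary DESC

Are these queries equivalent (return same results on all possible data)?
No, not equivalent

Query 1 returns: [('Eve',), ('Peggy',), ('Alice',), ('Ivan',), ('Bob',), ('Frank',), ('Grace',)]
Query 2 returns: [('Grace',), ('Frank',), ('Bob',), ('Ivan',), ('Alice',), ('Peggy',), ('Eve',)]

Reason: ASC vs DESC gives opposite ordering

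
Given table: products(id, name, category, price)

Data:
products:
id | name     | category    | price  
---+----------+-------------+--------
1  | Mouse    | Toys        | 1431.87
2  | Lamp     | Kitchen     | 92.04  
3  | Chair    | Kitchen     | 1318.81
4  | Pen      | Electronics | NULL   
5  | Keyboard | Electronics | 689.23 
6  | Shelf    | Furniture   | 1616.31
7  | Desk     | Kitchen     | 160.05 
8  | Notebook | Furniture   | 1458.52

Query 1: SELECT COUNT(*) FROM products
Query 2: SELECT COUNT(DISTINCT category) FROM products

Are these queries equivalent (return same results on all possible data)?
No, not equivalent

Query 1 returns: [(8,)]
Query 2 returns: [(4,)]

Reason: COUNT(*) counts rows, COUNT(DISTINCT category) counts unique categorys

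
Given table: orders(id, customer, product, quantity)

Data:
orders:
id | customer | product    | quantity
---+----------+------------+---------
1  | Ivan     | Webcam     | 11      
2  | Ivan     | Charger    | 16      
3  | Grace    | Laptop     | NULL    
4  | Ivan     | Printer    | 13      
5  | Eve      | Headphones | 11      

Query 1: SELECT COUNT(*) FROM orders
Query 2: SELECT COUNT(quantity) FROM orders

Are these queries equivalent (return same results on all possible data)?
No, not equivalent

Query 1 returns: [(5,)]
Query 2 returns: [(4,)]

Reason: COUNT(*) includes NULLs, COUNT(column) excludes them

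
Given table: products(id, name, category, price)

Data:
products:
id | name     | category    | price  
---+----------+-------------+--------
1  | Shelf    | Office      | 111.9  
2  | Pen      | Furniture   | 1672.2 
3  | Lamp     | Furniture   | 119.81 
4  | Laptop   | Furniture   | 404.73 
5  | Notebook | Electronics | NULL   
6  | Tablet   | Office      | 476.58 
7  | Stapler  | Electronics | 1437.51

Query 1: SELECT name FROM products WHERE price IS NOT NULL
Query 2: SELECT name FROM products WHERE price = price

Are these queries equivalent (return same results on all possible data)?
Yes, equivalent

Both queries return: [('Lamp',), ('Laptop',), ('Pen',), ('Shelf',), ('Stapler',), ('Tablet',)]

Reason: IS NOT NULL vs self-equality (both exclude NULLs)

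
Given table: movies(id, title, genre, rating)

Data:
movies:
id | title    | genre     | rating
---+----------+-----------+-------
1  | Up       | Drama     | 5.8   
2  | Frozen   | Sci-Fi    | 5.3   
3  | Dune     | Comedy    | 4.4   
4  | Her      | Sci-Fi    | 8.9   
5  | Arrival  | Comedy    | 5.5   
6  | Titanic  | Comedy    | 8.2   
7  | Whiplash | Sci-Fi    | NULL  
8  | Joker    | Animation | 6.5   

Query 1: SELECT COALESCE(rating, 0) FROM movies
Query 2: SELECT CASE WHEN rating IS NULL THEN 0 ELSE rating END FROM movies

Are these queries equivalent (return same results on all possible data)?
Yes, equivalent

Both queries return: [(0,), (4.4,), (5.3,), (5.5,), (5.8,), (6.5,), (8.2,), (8.9,)]

Reason: COALESCE vs CASE for NULL handling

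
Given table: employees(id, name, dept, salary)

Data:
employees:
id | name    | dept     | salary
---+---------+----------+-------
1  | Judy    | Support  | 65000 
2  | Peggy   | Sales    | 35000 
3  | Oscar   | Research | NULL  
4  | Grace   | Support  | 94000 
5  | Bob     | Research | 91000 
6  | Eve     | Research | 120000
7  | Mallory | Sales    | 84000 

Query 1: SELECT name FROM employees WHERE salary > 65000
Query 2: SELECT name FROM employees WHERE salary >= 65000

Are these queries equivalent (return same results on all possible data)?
No, not equivalent

Query 1 returns: [('Grace',), ('Bob',), ('Eve',), ('Mallory',)]
Query 2 returns: [('Judy',), ('Grace',), ('Bob',), ('Eve',), ('Mallory',)]

Reason: > vs >= gives different results when salary = 65000 exists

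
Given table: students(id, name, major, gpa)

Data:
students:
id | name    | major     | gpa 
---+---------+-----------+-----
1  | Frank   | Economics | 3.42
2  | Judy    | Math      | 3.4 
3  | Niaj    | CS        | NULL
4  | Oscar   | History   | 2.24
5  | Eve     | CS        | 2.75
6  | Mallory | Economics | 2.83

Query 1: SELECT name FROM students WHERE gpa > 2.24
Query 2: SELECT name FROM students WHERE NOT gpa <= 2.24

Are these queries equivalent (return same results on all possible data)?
Yes, equivalent

Both queries return: [('Eve',), ('Frank',), ('Judy',), ('Mallory',)]

Reason: Both filter gpa > 2.24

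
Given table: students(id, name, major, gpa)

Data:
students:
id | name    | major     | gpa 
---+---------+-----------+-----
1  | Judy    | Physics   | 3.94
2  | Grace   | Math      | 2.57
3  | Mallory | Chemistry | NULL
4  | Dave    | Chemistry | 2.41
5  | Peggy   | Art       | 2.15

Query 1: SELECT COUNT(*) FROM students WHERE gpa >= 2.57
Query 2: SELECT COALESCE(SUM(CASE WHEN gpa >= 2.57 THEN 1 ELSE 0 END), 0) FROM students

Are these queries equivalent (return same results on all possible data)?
Yes, equivalent

Both queries return: [(2,)]

Reason: COUNT with WHERE vs conditional SUM (COALESCE handles empty-table NULL)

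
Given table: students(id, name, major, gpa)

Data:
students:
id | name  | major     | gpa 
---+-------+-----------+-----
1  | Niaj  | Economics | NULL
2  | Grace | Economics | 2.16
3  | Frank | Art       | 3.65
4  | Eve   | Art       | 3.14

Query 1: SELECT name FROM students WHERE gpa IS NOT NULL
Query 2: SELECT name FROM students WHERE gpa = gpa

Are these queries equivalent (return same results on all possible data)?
Yes, equivalent

Both queries return: [('Eve',), ('Frank',), ('Grace',)]

Reason: IS NOT NULL vs self-equality (both exclude NULLs)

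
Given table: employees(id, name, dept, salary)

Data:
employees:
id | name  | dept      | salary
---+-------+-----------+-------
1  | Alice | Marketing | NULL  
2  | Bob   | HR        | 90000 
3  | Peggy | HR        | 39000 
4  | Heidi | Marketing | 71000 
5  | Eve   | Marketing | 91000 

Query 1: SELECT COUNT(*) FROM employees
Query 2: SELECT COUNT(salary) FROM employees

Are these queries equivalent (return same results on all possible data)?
No, not equivalent

Query 1 returns: [(5,)]
Query 2 returns: [(4,)]

Reason: COUNT(*) includes NULLs, COUNT(column) excludes them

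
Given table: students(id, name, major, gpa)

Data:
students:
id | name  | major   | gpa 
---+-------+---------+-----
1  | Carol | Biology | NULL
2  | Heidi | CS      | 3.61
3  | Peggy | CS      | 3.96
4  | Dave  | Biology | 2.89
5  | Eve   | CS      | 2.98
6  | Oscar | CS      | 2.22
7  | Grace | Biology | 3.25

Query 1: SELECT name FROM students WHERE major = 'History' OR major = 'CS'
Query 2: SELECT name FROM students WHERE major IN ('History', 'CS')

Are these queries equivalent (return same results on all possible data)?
Yes, equivalent

Both queries return: [('Eve',), ('Heidi',), ('Oscar',), ('Peggy',)]

Reason: OR vs IN are equivalent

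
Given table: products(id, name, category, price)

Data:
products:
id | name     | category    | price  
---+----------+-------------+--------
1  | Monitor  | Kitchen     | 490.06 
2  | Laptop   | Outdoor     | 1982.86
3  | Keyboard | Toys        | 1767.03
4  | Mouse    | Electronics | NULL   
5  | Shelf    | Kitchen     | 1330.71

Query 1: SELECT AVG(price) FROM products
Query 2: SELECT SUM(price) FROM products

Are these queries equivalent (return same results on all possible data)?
No, not equivalent

Query 1 returns: [(1392.665,)]
Query 2 returns: [(5570.66,)]

Reason: AVG vs SUM give different aggregate values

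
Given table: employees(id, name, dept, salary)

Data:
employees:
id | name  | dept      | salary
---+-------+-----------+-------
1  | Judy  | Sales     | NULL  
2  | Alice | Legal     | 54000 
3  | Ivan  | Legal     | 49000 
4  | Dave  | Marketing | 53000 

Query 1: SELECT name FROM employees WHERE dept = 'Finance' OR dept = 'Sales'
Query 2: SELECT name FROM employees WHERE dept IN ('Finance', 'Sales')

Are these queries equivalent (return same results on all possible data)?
Yes, equivalent

Both queries return: [('Judy',)]

Reason: OR vs IN are equivalent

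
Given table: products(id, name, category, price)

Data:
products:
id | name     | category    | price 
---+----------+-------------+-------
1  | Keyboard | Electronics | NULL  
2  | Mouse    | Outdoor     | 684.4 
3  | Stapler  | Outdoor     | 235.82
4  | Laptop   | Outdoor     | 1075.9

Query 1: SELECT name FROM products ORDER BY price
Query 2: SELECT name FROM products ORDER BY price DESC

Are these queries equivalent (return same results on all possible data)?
No, not equivalent

Query 1 returns: [('Keyboard',), ('Stapler',), ('Mouse',), ('Laptop',)]
Query 2 returns: [('Laptop',), ('Mouse',), ('Stapler',), ('Keyboard',)]

Reason: ASC vs DESC gives opposite ordering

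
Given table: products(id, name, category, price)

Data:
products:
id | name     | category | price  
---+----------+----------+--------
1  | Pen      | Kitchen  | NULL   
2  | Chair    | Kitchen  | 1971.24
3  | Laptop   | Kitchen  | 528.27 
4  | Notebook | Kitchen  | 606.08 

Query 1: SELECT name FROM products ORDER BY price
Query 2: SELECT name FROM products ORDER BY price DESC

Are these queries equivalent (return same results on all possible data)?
No, not equivalent

Query 1 returns: [('Pen',), ('Laptop',), ('Notebook',), ('Chair',)]
Query 2 returns: [('Chair',), ('Notebook',), ('Laptop',), ('Pen',)]

Reason: ASC vs DESC gives opposite ordering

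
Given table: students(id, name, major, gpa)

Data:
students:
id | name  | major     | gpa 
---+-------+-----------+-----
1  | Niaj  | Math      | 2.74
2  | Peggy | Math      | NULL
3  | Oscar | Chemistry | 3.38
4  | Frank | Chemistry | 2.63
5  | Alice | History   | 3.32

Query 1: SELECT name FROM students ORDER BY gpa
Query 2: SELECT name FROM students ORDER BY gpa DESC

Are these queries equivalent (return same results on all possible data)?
No, not equivalent

Query 1 returns: [('Peggy',), ('Frank',), ('Niaj',), ('Alice',), ('Oscar',)]
Query 2 returns: [('Oscar',), ('Alice',), ('Niaj',), ('Frank',), ('Peggy',)]

Reason: ASC vs DESC gives opposite ordering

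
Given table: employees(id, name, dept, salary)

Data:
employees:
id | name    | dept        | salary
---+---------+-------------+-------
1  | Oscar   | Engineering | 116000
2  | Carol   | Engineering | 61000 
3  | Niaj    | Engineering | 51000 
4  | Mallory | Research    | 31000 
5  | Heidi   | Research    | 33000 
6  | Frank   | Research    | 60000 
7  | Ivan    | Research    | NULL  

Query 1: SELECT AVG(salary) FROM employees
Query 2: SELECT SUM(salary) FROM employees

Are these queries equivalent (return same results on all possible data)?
No, not equivalent

Query 1 returns: [(58666.666666666664,)]
Query 2 returns: [(352000,)]

Reason: AVG vs SUM give different aggregate values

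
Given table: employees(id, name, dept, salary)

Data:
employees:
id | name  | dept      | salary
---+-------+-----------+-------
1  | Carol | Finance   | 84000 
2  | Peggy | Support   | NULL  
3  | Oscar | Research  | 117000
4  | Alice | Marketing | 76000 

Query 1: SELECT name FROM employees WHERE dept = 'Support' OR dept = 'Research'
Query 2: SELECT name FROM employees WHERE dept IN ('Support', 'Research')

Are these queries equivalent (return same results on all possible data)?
Yes, equivalent

Both queries return: [('Oscar',), ('Peggy',)]

Reason: OR vs IN are equivalent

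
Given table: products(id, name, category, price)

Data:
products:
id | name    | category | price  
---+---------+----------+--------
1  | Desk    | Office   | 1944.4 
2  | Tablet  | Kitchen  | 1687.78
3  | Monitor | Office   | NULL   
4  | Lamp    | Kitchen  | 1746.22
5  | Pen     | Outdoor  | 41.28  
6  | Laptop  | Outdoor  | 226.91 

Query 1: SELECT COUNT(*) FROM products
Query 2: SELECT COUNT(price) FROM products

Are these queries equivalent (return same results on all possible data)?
No, not equivalent

Query 1 returns: [(6,)]
Query 2 returns: [(5,)]

Reason: COUNT(*) includes NULLs, COUNT(column) excludes them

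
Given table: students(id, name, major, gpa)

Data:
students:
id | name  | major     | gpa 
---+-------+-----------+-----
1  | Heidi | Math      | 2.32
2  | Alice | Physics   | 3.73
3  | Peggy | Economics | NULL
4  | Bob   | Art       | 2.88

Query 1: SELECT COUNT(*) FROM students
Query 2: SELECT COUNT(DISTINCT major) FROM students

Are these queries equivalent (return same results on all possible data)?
No, not equivalent

Query 1 returns: [(4,)]
Query 2 returns: [(4,)]

Reason: COUNT(*) counts rows, COUNT(DISTINCT major) counts unique majors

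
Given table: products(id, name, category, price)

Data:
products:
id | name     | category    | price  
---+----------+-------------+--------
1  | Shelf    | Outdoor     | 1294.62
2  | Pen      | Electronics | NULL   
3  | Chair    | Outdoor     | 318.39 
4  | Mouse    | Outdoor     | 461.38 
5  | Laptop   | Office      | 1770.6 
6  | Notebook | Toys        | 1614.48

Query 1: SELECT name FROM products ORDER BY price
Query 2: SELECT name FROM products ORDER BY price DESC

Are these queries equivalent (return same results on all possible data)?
No, not equivalent

Query 1 returns: [('Pen',), ('Chair',), ('Mouse',), ('Shelf',), ('Notebook',), ('Laptop',)]
Query 2 returns: [('Laptop',), ('Notebook',), ('Shelf',), ('Mouse',), ('Chair',), ('Pen',)]

Reason: ASC vs DESC gives opposite ordering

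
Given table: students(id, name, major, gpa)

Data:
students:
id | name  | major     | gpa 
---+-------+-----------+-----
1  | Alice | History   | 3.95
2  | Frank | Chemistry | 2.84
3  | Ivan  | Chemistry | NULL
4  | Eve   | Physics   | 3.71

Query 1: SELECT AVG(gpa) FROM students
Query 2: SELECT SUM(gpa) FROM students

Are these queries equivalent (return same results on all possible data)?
No, not equivalent

Query 1 returns: [(3.5,)]
Query 2 returns: [(10.5,)]

Reason: AVG vs SUM give different aggregate values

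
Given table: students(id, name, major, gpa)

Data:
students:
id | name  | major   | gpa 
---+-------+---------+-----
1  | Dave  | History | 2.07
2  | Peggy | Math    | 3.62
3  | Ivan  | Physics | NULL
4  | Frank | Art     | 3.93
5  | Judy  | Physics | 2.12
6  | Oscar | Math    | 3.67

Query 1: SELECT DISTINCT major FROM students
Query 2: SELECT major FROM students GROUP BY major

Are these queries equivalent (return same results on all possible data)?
Yes, equivalent

Both queries return: [('Art',), ('History',), ('Math',), ('Physics',)]

Reason: Both get unique majors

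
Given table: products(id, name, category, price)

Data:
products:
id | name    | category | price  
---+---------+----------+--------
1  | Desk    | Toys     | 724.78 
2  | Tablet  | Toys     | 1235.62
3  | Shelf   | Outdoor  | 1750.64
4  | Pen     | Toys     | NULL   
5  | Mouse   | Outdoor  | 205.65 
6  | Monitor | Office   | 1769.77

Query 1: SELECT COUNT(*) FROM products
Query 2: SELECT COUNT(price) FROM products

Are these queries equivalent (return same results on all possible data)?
No, not equivalent

Query 1 returns: [(6,)]
Query 2 returns: [(5,)]

Reason: COUNT(*) includes NULLs, COUNT(column) excludes them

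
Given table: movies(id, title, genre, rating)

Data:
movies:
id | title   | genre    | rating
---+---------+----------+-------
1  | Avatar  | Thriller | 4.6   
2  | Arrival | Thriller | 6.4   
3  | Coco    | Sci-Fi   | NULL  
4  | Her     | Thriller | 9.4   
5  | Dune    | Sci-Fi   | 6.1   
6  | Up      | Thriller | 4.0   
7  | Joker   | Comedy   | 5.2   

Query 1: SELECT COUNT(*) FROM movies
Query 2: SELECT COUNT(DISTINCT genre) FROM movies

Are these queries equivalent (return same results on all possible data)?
No, not equivalent

Query 1 returns: [(7,)]
Query 2 returns: [(3,)]

Reason: COUNT(*) counts rows, COUNT(DISTINCT genre) counts unique genres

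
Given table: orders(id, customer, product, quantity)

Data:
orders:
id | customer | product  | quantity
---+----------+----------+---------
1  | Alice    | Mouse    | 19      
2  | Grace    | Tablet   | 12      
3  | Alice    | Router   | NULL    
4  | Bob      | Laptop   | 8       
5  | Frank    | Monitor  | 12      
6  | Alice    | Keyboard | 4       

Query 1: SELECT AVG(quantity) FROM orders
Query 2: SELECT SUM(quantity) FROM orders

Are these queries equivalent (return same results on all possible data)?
No, not equivalent

Query 1 returns: [(11.0,)]
Query 2 returns: [(55,)]

Reason: AVG vs SUM give different aggregate values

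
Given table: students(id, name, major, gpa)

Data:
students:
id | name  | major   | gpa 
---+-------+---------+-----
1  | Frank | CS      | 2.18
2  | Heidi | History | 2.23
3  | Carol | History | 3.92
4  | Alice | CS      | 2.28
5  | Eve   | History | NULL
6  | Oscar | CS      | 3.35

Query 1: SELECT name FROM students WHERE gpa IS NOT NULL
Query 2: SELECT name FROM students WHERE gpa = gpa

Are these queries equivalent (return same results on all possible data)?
Yes, equivalent

Both queries return: [('Alice',), ('Carol',), ('Frank',), ('Heidi',), ('Oscar',)]

Reason: IS NOT NULL vs self-equality (both exclude NULLs)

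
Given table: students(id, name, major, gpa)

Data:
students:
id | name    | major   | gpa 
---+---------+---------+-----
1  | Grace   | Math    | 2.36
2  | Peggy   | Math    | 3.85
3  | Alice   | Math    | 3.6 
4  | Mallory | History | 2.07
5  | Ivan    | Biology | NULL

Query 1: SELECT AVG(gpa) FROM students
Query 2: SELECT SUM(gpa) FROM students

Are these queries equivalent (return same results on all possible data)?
No, not equivalent

Query 1 returns: [(2.9699999999999998,)]
Query 2 returns: [(11.879999999999999,)]

Reason: AVG vs SUM give different aggregate values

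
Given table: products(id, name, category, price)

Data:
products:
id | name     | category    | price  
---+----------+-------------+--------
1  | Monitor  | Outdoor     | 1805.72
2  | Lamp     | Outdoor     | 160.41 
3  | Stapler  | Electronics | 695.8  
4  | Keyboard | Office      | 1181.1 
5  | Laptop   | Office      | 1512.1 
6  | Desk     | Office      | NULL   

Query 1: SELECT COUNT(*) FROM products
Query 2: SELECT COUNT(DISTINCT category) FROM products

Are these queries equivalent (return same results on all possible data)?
No, not equivalent

Query 1 returns: [(6,)]
Query 2 returns: [(3,)]

Reason: COUNT(*) counts rows, COUNT(DISTINCT category) counts unique categorys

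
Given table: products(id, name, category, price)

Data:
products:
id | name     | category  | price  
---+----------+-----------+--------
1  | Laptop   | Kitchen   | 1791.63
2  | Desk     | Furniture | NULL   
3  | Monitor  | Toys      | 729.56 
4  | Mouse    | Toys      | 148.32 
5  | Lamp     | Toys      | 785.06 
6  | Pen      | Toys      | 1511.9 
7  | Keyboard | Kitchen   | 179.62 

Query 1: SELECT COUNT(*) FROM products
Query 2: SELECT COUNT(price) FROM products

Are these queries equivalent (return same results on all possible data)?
No, not equivalent

Query 1 returns: [(7,)]
Query 2 returns: [(6,)]

Reason: COUNT(*) includes NULLs, COUNT(column) excludes them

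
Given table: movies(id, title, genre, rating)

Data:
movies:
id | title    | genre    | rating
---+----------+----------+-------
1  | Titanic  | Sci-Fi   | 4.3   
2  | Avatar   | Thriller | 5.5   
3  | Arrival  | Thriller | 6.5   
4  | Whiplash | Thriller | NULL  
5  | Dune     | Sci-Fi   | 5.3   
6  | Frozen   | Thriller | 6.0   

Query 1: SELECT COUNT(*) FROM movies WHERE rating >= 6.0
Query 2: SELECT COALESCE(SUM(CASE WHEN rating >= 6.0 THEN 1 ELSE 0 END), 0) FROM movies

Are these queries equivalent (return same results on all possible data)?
Yes, equivalent

Both queries return: [(2,)]

Reason: COUNT with WHERE vs conditional SUM (COALESCE handles empty-table NULL)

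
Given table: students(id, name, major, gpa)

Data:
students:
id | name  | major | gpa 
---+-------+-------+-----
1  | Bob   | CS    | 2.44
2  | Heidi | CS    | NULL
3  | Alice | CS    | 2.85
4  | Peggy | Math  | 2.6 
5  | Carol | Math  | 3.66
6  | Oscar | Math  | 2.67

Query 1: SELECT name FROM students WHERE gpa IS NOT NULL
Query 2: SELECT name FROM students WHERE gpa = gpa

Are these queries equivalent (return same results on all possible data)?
Yes, equivalent

Both queries return: [('Alice',), ('Bob',), ('Carol',), ('Oscar',), ('Peggy',)]

Reason: IS NOT NULL vs self-equality (both exclude NULLs)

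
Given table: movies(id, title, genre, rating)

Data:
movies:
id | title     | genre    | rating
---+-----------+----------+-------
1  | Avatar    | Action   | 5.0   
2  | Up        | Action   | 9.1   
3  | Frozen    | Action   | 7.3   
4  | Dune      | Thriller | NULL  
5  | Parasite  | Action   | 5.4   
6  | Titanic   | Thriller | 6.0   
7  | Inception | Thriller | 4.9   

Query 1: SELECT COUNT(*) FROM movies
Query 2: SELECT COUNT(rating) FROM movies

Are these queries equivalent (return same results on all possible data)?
No, not equivalent

Query 1 returns: [(7,)]
Query 2 returns: [(6,)]

Reason: COUNT(*) includes NULLs, COUNT(column) excludes them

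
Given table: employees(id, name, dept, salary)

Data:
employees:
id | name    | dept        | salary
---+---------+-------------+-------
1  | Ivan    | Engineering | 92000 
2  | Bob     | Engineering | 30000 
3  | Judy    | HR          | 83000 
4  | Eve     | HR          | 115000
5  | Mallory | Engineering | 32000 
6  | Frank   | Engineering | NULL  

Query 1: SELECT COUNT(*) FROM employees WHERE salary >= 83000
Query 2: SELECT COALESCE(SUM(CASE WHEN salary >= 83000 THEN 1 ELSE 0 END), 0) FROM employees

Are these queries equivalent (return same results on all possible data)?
Yes, equivalent

Both queries return: [(3,)]

Reason: COUNT with WHERE vs conditional SUM (COALESCE handles empty-table NULL)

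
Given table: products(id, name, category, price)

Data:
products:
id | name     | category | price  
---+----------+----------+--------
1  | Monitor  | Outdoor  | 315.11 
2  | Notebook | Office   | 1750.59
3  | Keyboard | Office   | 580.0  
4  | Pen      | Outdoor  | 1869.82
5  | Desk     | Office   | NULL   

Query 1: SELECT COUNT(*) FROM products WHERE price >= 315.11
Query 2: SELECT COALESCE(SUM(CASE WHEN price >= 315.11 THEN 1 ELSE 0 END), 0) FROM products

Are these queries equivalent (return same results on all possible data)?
Yes, equivalent

Both queries return: [(4,)]

Reason: COUNT with WHERE vs conditional SUM (COALESCE handles empty-table NULL)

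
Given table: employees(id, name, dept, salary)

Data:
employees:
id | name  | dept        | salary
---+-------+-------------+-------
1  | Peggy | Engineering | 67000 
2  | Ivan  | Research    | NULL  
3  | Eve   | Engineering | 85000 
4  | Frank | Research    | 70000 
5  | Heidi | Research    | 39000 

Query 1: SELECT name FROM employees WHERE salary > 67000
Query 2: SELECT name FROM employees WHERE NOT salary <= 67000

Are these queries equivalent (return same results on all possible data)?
Yes, equivalent

Both queries return: [('Eve',), ('Frank',)]

Reason: Both filter salary > 67000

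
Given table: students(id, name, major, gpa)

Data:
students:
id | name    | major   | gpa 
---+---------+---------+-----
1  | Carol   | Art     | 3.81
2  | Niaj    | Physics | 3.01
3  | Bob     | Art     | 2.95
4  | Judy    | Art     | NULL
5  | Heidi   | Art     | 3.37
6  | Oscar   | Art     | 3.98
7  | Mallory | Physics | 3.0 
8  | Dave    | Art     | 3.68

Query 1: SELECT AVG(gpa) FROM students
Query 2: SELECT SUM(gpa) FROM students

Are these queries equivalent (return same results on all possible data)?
No, not equivalent

Query 1 returns: [(3.4,)]
Query 2 returns: [(23.8,)]

Reason: AVG vs SUM give different aggregate values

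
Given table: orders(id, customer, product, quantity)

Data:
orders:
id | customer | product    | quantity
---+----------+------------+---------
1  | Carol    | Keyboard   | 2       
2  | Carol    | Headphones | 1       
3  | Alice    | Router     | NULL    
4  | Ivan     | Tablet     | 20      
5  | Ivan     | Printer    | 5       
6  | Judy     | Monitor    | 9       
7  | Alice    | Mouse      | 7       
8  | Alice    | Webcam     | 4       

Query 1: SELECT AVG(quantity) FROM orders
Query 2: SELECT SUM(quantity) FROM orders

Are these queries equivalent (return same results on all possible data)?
No, not equivalent

Query 1 returns: [(6.857142857142857,)]
Query 2 returns: [(48,)]

Reason: AVG vs SUM give different aggregate values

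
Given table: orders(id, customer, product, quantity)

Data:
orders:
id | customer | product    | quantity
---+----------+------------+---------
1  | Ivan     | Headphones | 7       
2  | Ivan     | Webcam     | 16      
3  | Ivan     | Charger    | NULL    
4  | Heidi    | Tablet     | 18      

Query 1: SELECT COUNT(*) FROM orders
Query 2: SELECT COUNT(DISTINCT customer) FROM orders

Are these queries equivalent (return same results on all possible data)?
No, not equivalent

Query 1 returns: [(4,)]
Query 2 returns: [(2,)]

Reason: COUNT(*) counts rows, COUNT(DISTINCT customer) counts unique customers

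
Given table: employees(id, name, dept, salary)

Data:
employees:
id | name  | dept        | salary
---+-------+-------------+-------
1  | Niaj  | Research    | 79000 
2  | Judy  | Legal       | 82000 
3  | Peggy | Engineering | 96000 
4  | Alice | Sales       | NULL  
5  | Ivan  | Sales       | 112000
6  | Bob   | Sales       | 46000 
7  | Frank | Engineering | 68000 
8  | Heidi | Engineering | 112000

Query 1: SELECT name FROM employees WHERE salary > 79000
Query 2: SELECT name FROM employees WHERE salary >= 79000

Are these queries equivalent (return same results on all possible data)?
No, not equivalent

Query 1 returns: [('Judy',), ('Peggy',), ('Ivan',), ('Heidi',)]
Query 2 returns: [('Niaj',), ('Judy',), ('Peggy',), ('Ivan',), ('Heidi',)]

Reason: > vs >= gives different results when salary = 79000 exists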